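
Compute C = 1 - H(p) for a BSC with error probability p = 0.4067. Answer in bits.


H(p) = -p*log2(p) - (1-p)*log2(1-p) = -0.4067*log2(0.4067) - 0.5933*log2(0.5933) = 0.527882 + 0.446854 = 0.9747. C = 1 - H(p) = 1 - 0.9747 = 0.0253

0.0253 bits


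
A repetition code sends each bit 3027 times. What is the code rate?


Rate = k/n = 1/3027

1/3027


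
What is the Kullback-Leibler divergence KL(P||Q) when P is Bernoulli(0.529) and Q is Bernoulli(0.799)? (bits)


KL = p*log2(p/q) + (1-p)*log2((1-p)/(1-q)) = 0.529*log2(0.529/0.799) + 0.471*log2(0.471/0.201) = 0.2639

0.2639 bits


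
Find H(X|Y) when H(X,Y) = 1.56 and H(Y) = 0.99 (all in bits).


H(X|Y) = H(X,Y) - H(Y) = 1.56 - 0.99 = 0.57

0.57 bits


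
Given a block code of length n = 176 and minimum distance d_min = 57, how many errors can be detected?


Detection capability = d_min - 1 = 57 - 1 = 56

56 errors


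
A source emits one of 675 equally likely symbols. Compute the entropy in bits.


H = log2(n) = log2(675) = 9.3987

9.3987 bits


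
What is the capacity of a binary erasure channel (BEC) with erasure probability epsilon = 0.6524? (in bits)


C = 1 - epsilon = 1 - 0.6524 = 0.3476

0.3476 bits


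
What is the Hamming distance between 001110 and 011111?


Count differing positions: . ^ . . . ^ = 2 differences

2


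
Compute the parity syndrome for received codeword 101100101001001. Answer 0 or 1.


Syndrome = XOR of all bits = 1 XOR 0 XOR 1 XOR 1 XOR 0 XOR 0 XOR 1 XOR 0 XOR 1 XOR 0 XOR 0 XOR 1 XOR 0 XOR 0 XOR 1 = 1

1


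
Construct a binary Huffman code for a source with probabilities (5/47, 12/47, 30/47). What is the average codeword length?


Huffman construction (repeatedly merge the two least-probable nodes; each merge adds 1 bit to every symbol beneath it): 5/47 + 12/47 = 17/47; 17/47 + 30/47 = 1. Resulting codeword lengths (in the order the probabilities were given): (2, 2, 1). L_avg = sum(p_i * l_i) = 5/47*2 + 12/47*2 + 30/47*1 = 64/47 = 1.3617

1.3617 bits


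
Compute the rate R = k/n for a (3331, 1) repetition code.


Rate = k/n = 1/3331

1/3331


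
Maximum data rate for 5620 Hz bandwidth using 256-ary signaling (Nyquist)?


Rate = 2 * B * log2(M) = 2 * 5620 * 8.0 = 89920.0

89920.0 bps


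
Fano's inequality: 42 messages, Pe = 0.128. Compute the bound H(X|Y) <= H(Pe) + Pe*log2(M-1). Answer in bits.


H(Pe) = -Pe*log2(Pe) - (1-Pe)*log2(1-Pe) = -0.128*log2(0.128) - 0.872*log2(0.872) = 0.379620 + 0.172307 = 0.5519. Pe*log2(M-1) = 0.128*log2(41) = 0.685767. Bound = H(Pe) + Pe*log2(M-1) = 0.379620 + 0.172307 + 0.685767 = 1.2377

1.2377 bits


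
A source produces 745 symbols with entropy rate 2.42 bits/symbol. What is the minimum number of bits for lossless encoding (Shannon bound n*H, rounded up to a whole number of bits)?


Minimum bits >= n * H = 745 * 2.42 = 1802.9, rounded up to a whole number of bits = 1803

1803 bits


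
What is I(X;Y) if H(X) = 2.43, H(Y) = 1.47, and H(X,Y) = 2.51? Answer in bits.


I(X;Y) = H(X) + H(Y) - H(X,Y) = 2.43 + 1.47 - 2.51 = 1.39

1.39 bits


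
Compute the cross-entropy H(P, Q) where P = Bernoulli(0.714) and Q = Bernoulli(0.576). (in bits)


H(P,Q) = -p*log2(q) - (1-p)*log2(1-q). -0.714*log2(0.576) = 0.568244; -0.286*log2(0.424) = 0.354029. H(P,Q) = 0.568244 + 0.354029 = 0.9223

0.9223 bits


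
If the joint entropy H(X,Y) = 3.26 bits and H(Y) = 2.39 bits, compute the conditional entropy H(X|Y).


H(X|Y) = H(X,Y) - H(Y) = 3.26 - 2.39 = 0.87

0.87 bits


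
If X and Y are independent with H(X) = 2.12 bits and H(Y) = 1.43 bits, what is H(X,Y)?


For independent variables, H(X,Y) = H(X) + H(Y) = 2.12 + 1.43 = 3.55

3.55 bits


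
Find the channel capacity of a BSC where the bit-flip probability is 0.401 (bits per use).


H(p) = -p*log2(p) - (1-p)*log2(1-p) = -0.401*log2(0.401) - 0.599*log2(0.599) = 0.528649 + 0.442884 = 0.9715. C = 1 - H(p) = 1 - 0.9715 = 0.0285

0.0285 bits


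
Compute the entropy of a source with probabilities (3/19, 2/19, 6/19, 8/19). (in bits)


H = -sum(p_i * log2(p_i)). Terms: -(3/19)*log2(3/19) = 0.420468; -(2/19)*log2(2/19) = 0.341887; -(6/19)*log2(6/19) = 0.525147; -(8/19)*log2(8/19) = 0.525443. H = 0.420468 + 0.341887 + 0.525147 + 0.525443 = 1.8129

1.8129 bits


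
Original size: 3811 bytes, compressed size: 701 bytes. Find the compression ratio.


Ratio = original / compressed = 3811 / 701 = 5.4365

5.4365


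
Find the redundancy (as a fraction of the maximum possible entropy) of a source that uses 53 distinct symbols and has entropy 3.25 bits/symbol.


H_max = log2(K) = log2(53) = 5.7279 bits/symbol. Redundancy = 1 - H/H_max = 1 - 3.25/5.7279 = 1 - 0.5674 = 0.4326

0.4326


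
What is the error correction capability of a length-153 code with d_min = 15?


Correction capability = floor((d-1)/2) = floor((15-1)/2) = 7

7 errors


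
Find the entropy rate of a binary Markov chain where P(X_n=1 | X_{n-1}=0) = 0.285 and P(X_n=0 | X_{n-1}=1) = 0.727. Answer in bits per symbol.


Stationary distribution: pi_0 = p10/(p01+p10) = 0.7184, pi_1 = 0.2816. Entropy rate H' = pi_0*H(p01) + pi_1*H(p10) = 0.7184*0.8622 + 0.2816*0.8457 = 0.8575

0.8575 bits/symbol


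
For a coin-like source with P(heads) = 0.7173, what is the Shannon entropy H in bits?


H = -p*log2(p) - (1-p)*log2(1-p). -0.7173*log2(0.7173) = 0.343839; -0.2827*log2(0.2827) = 0.515265. H = 0.343839 + 0.515265 = 0.8591

0.8591 bits


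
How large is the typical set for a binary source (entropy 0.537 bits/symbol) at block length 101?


log2|A_typical| = nH = 101 * 0.537 = 54.237, so |A_typical| ~ 2^54.237 = 2.123e+16

2.123e+16


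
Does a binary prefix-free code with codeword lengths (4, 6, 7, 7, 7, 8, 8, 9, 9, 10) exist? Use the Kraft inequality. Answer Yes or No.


Kraft sum = sum(2^(-l_i)) = 0.1143, need <= 1. Result: satisfied (a binary prefix-free code with these lengths exists)

Yes


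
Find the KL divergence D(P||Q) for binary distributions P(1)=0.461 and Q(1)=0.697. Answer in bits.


KL = p*log2(p/q) + (1-p)*log2((1-p)/(1-q)) = 0.461*log2(0.461/0.697) + 0.539*log2(0.539/0.303) = 0.173

0.173 bits


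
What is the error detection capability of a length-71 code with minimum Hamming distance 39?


Detection capability = d_min - 1 = 39 - 1 = 38

38 errors


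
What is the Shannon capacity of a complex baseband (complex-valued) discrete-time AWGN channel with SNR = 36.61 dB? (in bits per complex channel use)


SNR_linear = 10^(36.61/10) = 4581.4189; C = log2(1 + SNR_linear) = log2(1 + 4581.4189) = 12.1619

12.1619 bits/channel use


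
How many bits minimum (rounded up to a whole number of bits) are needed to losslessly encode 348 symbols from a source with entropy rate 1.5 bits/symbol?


Minimum bits >= n * H = 348 * 1.5 = 522.0, rounded up to a whole number of bits = 522

522 bits


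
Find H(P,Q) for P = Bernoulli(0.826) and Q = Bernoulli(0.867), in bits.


H(P,Q) = -p*log2(q) - (1-p)*log2(1-q). -0.826*log2(0.867) = 0.170070; -0.174*log2(0.133) = 0.506427. H(P,Q) = 0.170070 + 0.506427 = 0.6765

0.6765 bits


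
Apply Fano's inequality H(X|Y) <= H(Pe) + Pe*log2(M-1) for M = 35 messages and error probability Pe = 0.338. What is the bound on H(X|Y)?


H(Pe) = -Pe*log2(Pe) - (1-Pe)*log2(1-Pe) = -0.338*log2(0.338) - 0.662*log2(0.662) = 0.528938 + 0.393954 = 0.9229. Pe*log2(M-1) = 0.338*log2(34) = 1.719562. Bound = H(Pe) + Pe*log2(M-1) = 0.528938 + 0.393954 + 1.719562 = 2.6425

2.6425 bits


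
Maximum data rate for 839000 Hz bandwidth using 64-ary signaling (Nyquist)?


Rate = 2 * B * log2(M) = 2 * 839000 * 6.0 = 10068000.0

10068000.0 bps


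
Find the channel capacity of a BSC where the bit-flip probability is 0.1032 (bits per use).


H(p) = -p*log2(p) - (1-p)*log2(1-p) = -0.1032*log2(0.1032) - 0.8968*log2(0.8968) = 0.338133 + 0.140925 = 0.4791. C = 1 - H(p) = 1 - 0.4791 = 0.5209

0.5209 bits


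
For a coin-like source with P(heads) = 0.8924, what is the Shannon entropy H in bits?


H = -p*log2(p) - (1-p)*log2(1-p). -0.8924*log2(0.8924) = 0.146566; -0.1076*log2(0.1076) = 0.346069. H = 0.146566 + 0.346069 = 0.4926

0.4926 bits


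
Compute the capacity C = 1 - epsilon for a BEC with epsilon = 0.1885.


C = 1 - epsilon = 1 - 0.1885 = 0.8115

0.8115 bits


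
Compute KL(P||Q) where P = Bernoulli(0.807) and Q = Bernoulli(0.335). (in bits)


KL = p*log2(p/q) + (1-p)*log2((1-p)/(1-q)) = 0.807*log2(0.807/0.335) + 0.193*log2(0.193/0.665) = 0.6791

0.6791 bits


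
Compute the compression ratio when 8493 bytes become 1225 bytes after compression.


Ratio = original / compressed = 8493 / 1225 = 6.9331

6.9331


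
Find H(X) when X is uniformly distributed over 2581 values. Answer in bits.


H = log2(n) = log2(2581) = 11.3337

11.3337 bits


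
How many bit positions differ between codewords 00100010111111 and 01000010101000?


Count differing positions: . ^ ^ . . . . . . ^ . ^ ^ ^ = 6 differences

6


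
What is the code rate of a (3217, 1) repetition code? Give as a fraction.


Rate = k/n = 1/3217

1/3217


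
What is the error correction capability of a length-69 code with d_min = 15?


Correction capability = floor((d-1)/2) = floor((15-1)/2) = 7

7 errors


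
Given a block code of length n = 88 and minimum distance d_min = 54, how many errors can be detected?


Detection capability = d_min - 1 = 54 - 1 = 53

53 errors


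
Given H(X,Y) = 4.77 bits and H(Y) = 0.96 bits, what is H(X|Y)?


H(X|Y) = H(X,Y) - H(Y) = 4.77 - 0.96 = 3.81

3.81 bits


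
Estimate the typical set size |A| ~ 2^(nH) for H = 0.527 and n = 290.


log2|A_typical| = nH = 290 * 0.527 = 152.83, so |A_typical| ~ 2^152.83 = 1.015e+46

1.015e+46


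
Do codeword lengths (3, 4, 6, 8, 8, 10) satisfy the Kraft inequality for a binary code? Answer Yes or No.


Kraft sum = sum(2^(-l_i)) = 0.2119, need <= 1. Result: satisfied (a binary prefix-free code with these lengths exists)

Yes


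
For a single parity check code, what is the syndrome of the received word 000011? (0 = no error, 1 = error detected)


Syndrome = XOR of all bits = 0 XOR 0 XOR 0 XOR 0 XOR 1 XOR 1 = 0

0


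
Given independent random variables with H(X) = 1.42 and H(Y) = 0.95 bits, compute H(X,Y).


For independent variables, H(X,Y) = H(X) + H(Y) = 1.42 + 0.95 = 2.37

2.37 bits


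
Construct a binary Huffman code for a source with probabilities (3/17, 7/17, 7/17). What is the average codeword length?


Huffman construction (repeatedly merge the two least-probable nodes; each merge adds 1 bit to every symbol beneath it): 3/17 + 7/17 = 10/17; 7/17 + 10/17 = 1. Resulting codeword lengths (in the order the probabilities were given): (2, 2, 1). L_avg = sum(p_i * l_i) = 3/17*2 + 7/17*2 + 7/17*1 = 27/17 = 1.5882

1.5882 bits


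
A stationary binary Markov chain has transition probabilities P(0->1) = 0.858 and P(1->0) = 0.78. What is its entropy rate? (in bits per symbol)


Stationary distribution: pi_0 = p10/(p01+p10) = 0.4762, pi_1 = 0.5238. Entropy rate H' = pi_0*H(p01) + pi_1*H(p10) = 0.4762*0.5895 + 0.5238*0.7602 = 0.6789

0.6789 bits/symbol


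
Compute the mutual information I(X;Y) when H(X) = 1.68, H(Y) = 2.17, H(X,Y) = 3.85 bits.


I(X;Y) = H(X) + H(Y) - H(X,Y) = 1.68 + 2.17 - 3.85 = 0.0

0.0 bits


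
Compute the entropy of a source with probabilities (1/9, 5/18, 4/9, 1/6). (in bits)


H = -sum(p_i * log2(p_i)). Terms: -(1/9)*log2(1/9) = 0.352214; -(5/18)*log2(5/18) = 0.513332; -(4/9)*log2(4/9) = 0.519967; -(1/6)*log2(1/6) = 0.430827. H = 0.352214 + 0.513332 + 0.519967 + 0.430827 = 1.8163

1.8163 bits


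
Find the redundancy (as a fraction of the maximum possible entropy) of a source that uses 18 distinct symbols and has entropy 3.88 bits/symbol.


H_max = log2(K) = log2(18) = 4.1699 bits/symbol. Redundancy = 1 - H/H_max = 1 - 3.88/4.1699 = 1 - 0.9305 = 0.0695

0.0695


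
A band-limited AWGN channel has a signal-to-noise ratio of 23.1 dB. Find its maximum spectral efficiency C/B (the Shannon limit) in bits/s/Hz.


SNR_linear = 10^(23.1/10) = 204.1738; C/B = log2(1 + SNR_linear) = log2(1 + 204.1738) = 7.6807

7.6807 bits/s/Hz


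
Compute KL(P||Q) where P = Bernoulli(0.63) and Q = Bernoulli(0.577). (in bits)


KL = p*log2(p/q) + (1-p)*log2((1-p)/(1-q)) = 0.63*log2(0.63/0.577) + 0.37*log2(0.37/0.423) = 0.0084

0.0084 bits


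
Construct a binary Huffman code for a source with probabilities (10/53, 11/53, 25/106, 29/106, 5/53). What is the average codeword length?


Huffman construction (repeatedly merge the two least-probable nodes; each merge adds 1 bit to every symbol beneath it): 5/53 + 10/53 = 15/53; 11/53 + 25/106 = 47/106; 29/106 + 15/53 = 59/106; 47/106 + 59/106 = 1. Resulting codeword lengths (in the order the probabilities were given): (3, 2, 2, 2, 3). L_avg = sum(p_i * l_i) = 10/53*3 + 11/53*2 + 25/106*2 + 29/106*2 + 5/53*3 = 121/53 = 2.283

2.283 bits


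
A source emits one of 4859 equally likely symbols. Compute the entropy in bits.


H = log2(n) = log2(4859) = 12.2464

12.2464 bits


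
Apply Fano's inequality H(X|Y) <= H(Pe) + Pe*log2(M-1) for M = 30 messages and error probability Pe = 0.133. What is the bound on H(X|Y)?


H(Pe) = -Pe*log2(Pe) - (1-Pe)*log2(1-Pe) = -0.133*log2(0.133) - 0.867*log2(0.867) = 0.387097 + 0.178512 = 0.5656. Pe*log2(M-1) = 0.133*log2(29) = 0.646111. Bound = H(Pe) + Pe*log2(M-1) = 0.387097 + 0.178512 + 0.646111 = 1.2117

1.2117 bits


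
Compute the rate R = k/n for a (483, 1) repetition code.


Rate = k/n = 1/483

1/483


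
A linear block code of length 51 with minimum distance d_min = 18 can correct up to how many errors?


Correction capability = floor((d-1)/2) = floor((18-1)/2) = 8

8 errors


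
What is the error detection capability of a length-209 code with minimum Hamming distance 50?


Detection capability = d_min - 1 = 50 - 1 = 49

49 errors


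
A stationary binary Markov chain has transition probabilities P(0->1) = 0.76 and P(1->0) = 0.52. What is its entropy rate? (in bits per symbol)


Stationary distribution: pi_0 = p10/(p01+p10) = 0.4062, pi_1 = 0.5938. Entropy rate H' = pi_0*H(p01) + pi_1*H(p10) = 0.4062*0.795 + 0.5938*0.9988 = 0.916

0.916 bits/symbol


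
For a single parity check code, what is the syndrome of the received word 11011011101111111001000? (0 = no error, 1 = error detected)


Syndrome = XOR of all bits = 1 XOR 1 XOR 0 XOR 1 XOR 1 XOR 0 XOR 1 XOR 1 XOR 1 XOR 0 XOR 1 XOR 1 XOR 1 XOR 1 XOR 1 XOR 1 XOR 1 XOR 0 XOR 0 XOR 1 XOR 0 XOR 0 XOR 0 = 1

1


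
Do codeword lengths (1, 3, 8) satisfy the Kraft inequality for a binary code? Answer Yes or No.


Kraft sum = sum(2^(-l_i)) = 0.6289, need <= 1. Result: satisfied (a binary prefix-free code with these lengths exists)

Yes


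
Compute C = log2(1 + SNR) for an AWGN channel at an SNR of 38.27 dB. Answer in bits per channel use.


SNR_linear = 10^(38.27/10) = 6714.2885; C = log2(1 + SNR_linear) = log2(1 + 6714.2885) = 12.7132

12.7132 bits/channel use


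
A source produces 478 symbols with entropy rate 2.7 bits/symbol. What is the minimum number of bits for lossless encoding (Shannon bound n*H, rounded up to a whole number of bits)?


Minimum bits >= n * H = 478 * 2.7 = 1290.6, rounded up to a whole number of bits = 1291

1291 bits


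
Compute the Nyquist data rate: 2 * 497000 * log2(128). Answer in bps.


Rate = 2 * B * log2(M) = 2 * 497000 * 7.0 = 6958000.0

6958000.0 bps


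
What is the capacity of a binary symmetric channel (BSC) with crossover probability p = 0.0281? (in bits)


H(p) = -p*log2(p) - (1-p)*log2(1-p) = -0.0281*log2(0.0281) - 0.9719*log2(0.9719) = 0.144807 + 0.039965 = 0.1848. C = 1 - H(p) = 1 - 0.1848 = 0.8152

0.8152 bits


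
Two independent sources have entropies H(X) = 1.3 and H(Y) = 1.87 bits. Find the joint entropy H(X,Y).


For independent variables, H(X,Y) = H(X) + H(Y) = 1.3 + 1.87 = 3.17

3.17 bits


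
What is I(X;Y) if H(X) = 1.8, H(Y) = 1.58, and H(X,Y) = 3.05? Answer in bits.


I(X;Y) = H(X) + H(Y) - H(X,Y) = 1.8 + 1.58 - 3.05 = 0.33

0.33 bits


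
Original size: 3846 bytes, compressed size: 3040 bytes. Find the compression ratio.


Ratio = original / compressed = 3846 / 3040 = 1.2651

1.2651


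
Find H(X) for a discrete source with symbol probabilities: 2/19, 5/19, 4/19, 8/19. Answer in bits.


H = -sum(p_i * log2(p_i)). Terms: -(2/19)*log2(2/19) = 0.341887; -(5/19)*log2(5/19) = 0.506842; -(4/19)*log2(4/19) = 0.473248; -(8/19)*log2(8/19) = 0.525443. H = 0.341887 + 0.506842 + 0.473248 + 0.525443 = 1.8474

1.8474 bits


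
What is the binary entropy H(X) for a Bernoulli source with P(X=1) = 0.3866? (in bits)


H = -p*log2(p) - (1-p)*log2(1-p). -0.3866*log2(0.3866) = 0.530062; -0.6134*log2(0.6134) = 0.432508. H = 0.530062 + 0.432508 = 0.9626

0.9626 bits


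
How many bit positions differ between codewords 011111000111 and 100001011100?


Count differing positions: ^ ^ ^ ^ ^ . . ^ ^ . ^ ^ = 9 differences

9


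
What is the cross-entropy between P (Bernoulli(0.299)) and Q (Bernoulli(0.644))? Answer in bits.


H(P,Q) = -p*log2(q) - (1-p)*log2(1-q). -0.299*log2(0.644) = 0.189825; -0.701*log2(0.356) = 1.044526. H(P,Q) = 0.189825 + 1.044526 = 1.2344

1.2344 bits


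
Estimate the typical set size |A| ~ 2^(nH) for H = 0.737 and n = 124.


log2|A_typical| = nH = 124 * 0.737 = 91.388, so |A_typical| ~ 2^91.388 = 3.240e+27

3.240e+27


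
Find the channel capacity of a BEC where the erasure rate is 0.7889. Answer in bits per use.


C = 1 - epsilon = 1 - 0.7889 = 0.2111

0.2111 bits


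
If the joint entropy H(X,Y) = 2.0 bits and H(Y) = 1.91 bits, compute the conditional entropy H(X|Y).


H(X|Y) = H(X,Y) - H(Y) = 2.0 - 1.91 = 0.09

0.09 bits


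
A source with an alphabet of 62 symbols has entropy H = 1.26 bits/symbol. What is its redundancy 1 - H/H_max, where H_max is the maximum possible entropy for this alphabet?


H_max = log2(K) = log2(62) = 5.9542 bits/symbol. Redundancy = 1 - H/H_max = 1 - 1.26/5.9542 = 1 - 0.2116 = 0.7884

0.7884


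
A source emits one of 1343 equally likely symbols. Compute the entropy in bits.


H = log2(n) = log2(1343) = 10.3912

10.3912 bits


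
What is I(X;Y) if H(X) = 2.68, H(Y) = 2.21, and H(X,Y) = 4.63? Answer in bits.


I(X;Y) = H(X) + H(Y) - H(X,Y) = 2.68 + 2.21 - 4.63 = 0.26

0.26 bits


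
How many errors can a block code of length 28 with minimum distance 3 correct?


Correction capability = floor((d-1)/2) = floor((3-1)/2) = 1

1 errors


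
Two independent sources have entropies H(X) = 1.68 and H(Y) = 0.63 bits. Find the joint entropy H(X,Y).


For independent variables, H(X,Y) = H(X) + H(Y) = 1.68 + 0.63 = 2.31

2.31 bits


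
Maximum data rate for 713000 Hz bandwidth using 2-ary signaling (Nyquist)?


Rate = 2 * B * log2(M) = 2 * 713000 * 1.0 = 1426000.0

1426000.0 bps


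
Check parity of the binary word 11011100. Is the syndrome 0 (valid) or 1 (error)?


Syndrome = XOR of all bits = 1 XOR 1 XOR 0 XOR 1 XOR 1 XOR 1 XOR 0 XOR 0 = 1

1


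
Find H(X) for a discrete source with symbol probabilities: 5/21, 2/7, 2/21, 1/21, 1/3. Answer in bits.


H = -sum(p_i * log2(p_i)). Terms: -(5/21)*log2(5/21) = 0.492950; -(2/7)*log2(2/7) = 0.516387; -(2/21)*log2(2/21) = 0.323078; -(1/21)*log2(1/21) = 0.209158; -(1/3)*log2(1/3) = 0.528321. H = 0.492950 + 0.516387 + 0.323078 + 0.209158 + 0.528321 = 2.0699

2.0699 bits


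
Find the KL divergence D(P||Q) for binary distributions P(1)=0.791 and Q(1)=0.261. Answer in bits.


KL = p*log2(p/q) + (1-p)*log2((1-p)/(1-q)) = 0.791*log2(0.791/0.261) + 0.209*log2(0.209/0.739) = 0.8845

0.8845 bits


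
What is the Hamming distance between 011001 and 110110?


Count differing positions: ^ . ^ ^ ^ ^ = 5 differences

5


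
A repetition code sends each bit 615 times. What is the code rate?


Rate = k/n = 1/615

1/615


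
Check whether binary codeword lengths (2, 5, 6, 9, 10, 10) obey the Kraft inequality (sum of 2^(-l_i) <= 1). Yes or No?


Kraft sum = sum(2^(-l_i)) = 0.3008, need <= 1. Result: satisfied (a binary prefix-free code with these lengths exists)

Yes


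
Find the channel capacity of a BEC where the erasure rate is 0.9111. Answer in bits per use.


C = 1 - epsilon = 1 - 0.9111 = 0.0889

0.0889 bits


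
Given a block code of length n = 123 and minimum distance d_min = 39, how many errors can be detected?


Detection capability = d_min - 1 = 39 - 1 = 38

38 errors


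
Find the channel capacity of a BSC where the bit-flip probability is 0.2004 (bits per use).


H(p) = -p*log2(p) - (1-p)*log2(1-p) = -0.2004*log2(0.2004) - 0.7996*log2(0.7996) = 0.464737 + 0.257991 = 0.7227. C = 1 - H(p) = 1 - 0.7227 = 0.2773

0.2773 bits


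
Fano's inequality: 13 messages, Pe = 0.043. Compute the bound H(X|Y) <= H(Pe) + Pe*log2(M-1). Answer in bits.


H(Pe) = -Pe*log2(Pe) - (1-Pe)*log2(1-Pe) = -0.043*log2(0.043) - 0.957*log2(0.957) = 0.195199 + 0.060683 = 0.2559. Pe*log2(M-1) = 0.043*log2(12) = 0.154153. Bound = H(Pe) + Pe*log2(M-1) = 0.195199 + 0.060683 + 0.154153 = 0.41

0.41 bits


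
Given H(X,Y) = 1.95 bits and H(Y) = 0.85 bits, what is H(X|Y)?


H(X|Y) = H(X,Y) - H(Y) = 1.95 - 0.85 = 1.1

1.1 bits


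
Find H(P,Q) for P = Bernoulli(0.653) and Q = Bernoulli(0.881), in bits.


H(P,Q) = -p*log2(q) - (1-p)*log2(1-q). -0.653*log2(0.881) = 0.119359; -0.347*log2(0.119) = 1.065625. H(P,Q) = 0.119359 + 1.065625 = 1.185

1.185 bits


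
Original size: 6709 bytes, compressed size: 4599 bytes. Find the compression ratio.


Ratio = original / compressed = 6709 / 4599 = 1.4588

1.4588


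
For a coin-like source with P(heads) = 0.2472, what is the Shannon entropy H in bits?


H = -p*log2(p) - (1-p)*log2(1-p). -0.2472*log2(0.2472) = 0.498417; -0.7528*log2(0.7528) = 0.308393. H = 0.498417 + 0.308393 = 0.8068

0.8068 bits


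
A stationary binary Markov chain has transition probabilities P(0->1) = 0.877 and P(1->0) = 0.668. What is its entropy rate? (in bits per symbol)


Stationary distribution: pi_0 = p10/(p01+p10) = 0.4324, pi_1 = 0.5676. Entropy rate H' = pi_0*H(p01) + pi_1*H(p10) = 0.4324*0.5379 + 0.5676*0.917 = 0.7531

0.7531 bits/symbol


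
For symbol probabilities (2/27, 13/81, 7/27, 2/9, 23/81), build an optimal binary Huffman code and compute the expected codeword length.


Huffman construction (repeatedly merge the two least-probable nodes; each merge adds 1 bit to every symbol beneath it): 2/27 + 13/81 = 19/81; 2/9 + 19/81 = 37/81; 7/27 + 23/81 = 44/81; 37/81 + 44/81 = 1. Resulting codeword lengths (in the order the probabilities were given): (3, 3, 2, 2, 2). L_avg = sum(p_i * l_i) = 2/27*3 + 13/81*3 + 7/27*2 + 2/9*2 + 23/81*2 = 181/81 = 2.2346

2.2346 bits


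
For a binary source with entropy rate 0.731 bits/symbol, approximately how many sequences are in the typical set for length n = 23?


log2|A_typical| = nH = 23 * 0.731 = 16.813, so |A_typical| ~ 2^16.813 = 1.151e+05

1.151e+05


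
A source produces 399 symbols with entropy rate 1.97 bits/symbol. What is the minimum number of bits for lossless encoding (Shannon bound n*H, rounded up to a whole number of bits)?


Minimum bits >= n * H = 399 * 1.97 = 786.03, rounded up to a whole number of bits = 787

787 bits


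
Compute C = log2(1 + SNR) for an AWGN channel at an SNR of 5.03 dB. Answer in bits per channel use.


SNR_linear = 10^(5.03/10) = 3.1842; C = log2(1 + SNR_linear) = log2(1 + 3.1842) = 2.065

2.065 bits/channel use


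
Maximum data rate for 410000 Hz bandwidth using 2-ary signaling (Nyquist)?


Rate = 2 * B * log2(M) = 2 * 410000 * 1.0 = 820000.0

820000.0 bps


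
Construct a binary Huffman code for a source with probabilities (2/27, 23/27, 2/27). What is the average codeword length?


Huffman construction (repeatedly merge the two least-probable nodes; each merge adds 1 bit to every symbol beneath it): 2/27 + 2/27 = 4/27; 4/27 + 23/27 = 1. Resulting codeword lengths (in the order the probabilities were given): (2, 1, 2). L_avg = sum(p_i * l_i) = 2/27*2 + 23/27*1 + 2/27*2 = 31/27 = 1.1481

1.1481 bits


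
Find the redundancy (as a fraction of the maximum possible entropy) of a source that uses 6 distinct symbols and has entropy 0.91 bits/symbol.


H_max = log2(K) = log2(6) = 2.585 bits/symbol. Redundancy = 1 - H/H_max = 1 - 0.91/2.585 = 1 - 0.352 = 0.648

0.648


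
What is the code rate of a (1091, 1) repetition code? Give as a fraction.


Rate = k/n = 1/1091

1/1091


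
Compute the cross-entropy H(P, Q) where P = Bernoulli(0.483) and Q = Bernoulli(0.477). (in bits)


H(P,Q) = -p*log2(q) - (1-p)*log2(1-q). -0.483*log2(0.477) = 0.515814; -0.517*log2(0.523) = 0.483456. H(P,Q) = 0.515814 + 0.483456 = 0.9993

0.9993 bits


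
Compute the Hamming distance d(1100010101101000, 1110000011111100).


Count differing positions: . . ^ . . ^ . ^ ^ . . ^ . ^ . . = 6 differences

6


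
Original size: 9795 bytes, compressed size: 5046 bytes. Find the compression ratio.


Ratio = original / compressed = 9795 / 5046 = 1.9411

1.9411


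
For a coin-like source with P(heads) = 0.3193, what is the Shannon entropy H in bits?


H = -p*log2(p) - (1-p)*log2(1-p). -0.3193*log2(0.3193) = 0.525892; -0.6807*log2(0.6807) = 0.377727. H = 0.525892 + 0.377727 = 0.9036

0.9036 bits


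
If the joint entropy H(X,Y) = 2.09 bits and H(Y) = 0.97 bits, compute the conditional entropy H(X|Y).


H(X|Y) = H(X,Y) - H(Y) = 2.09 - 0.97 = 1.12

1.12 bits


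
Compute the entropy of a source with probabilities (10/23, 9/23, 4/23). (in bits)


H = -sum(p_i * log2(p_i)). Terms: -(10/23)*log2(10/23) = 0.522450; -(9/23)*log2(9/23) = 0.529684; -(4/23)*log2(4/23) = 0.438880. H = 0.522450 + 0.529684 + 0.438880 = 1.491

1.491 bits


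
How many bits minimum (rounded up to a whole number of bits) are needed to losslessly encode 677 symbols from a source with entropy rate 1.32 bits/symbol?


Minimum bits >= n * H = 677 * 1.32 = 893.64, rounded up to a whole number of bits = 894

894 bits


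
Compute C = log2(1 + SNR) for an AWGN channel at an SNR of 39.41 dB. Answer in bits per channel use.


SNR_linear = 10^(39.41/10) = 8729.7137; C = log2(1 + SNR_linear) = log2(1 + 8729.7137) = 13.0919

13.0919 bits/channel use


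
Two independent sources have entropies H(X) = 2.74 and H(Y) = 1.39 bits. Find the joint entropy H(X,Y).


For independent variables, H(X,Y) = H(X) + H(Y) = 2.74 + 1.39 = 4.13

4.13 bits


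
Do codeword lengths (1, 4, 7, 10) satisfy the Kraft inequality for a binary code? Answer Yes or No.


Kraft sum = sum(2^(-l_i)) = 0.5713, need <= 1. Result: satisfied (a binary prefix-free code with these lengths exists)

Yes


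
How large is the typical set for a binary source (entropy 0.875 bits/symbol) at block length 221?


log2|A_typical| = nH = 221 * 0.875 = 193.375, so |A_typical| ~ 2^193.375 = 1.628e+58

1.628e+58


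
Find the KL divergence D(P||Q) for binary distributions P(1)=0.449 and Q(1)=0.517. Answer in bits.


KL = p*log2(p/q) + (1-p)*log2((1-p)/(1-q)) = 0.449*log2(0.449/0.517) + 0.551*log2(0.551/0.483) = 0.0134

0.0134 bits


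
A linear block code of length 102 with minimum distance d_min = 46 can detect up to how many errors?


Detection capability = d_min - 1 = 46 - 1 = 45

45 errors


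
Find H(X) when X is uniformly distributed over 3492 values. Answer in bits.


H = log2(n) = log2(3492) = 11.7698

11.7698 bits


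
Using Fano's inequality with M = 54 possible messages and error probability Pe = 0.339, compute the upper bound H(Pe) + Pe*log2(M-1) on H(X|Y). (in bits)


H(Pe) = -Pe*log2(Pe) - (1-Pe)*log2(1-Pe) = -0.339*log2(0.339) - 0.661*log2(0.661) = 0.529058 + 0.394801 = 0.9239. Pe*log2(M-1) = 0.339*log2(53) = 1.941765. Bound = H(Pe) + Pe*log2(M-1) = 0.529058 + 0.394801 + 1.941765 = 2.8656

2.8656 bits


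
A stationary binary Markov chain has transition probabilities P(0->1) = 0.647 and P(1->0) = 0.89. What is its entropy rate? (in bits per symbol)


Stationary distribution: pi_0 = p10/(p01+p10) = 0.5791, pi_1 = 0.4209. Entropy rate H' = pi_0*H(p01) + pi_1*H(p10) = 0.5791*0.9367 + 0.4209*0.4999 = 0.7528

0.7528 bits/symbol


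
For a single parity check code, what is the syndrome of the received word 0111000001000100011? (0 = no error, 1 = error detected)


Syndrome = XOR of all bits = 0 XOR 1 XOR 1 XOR 1 XOR 0 XOR 0 XOR 0 XOR 0 XOR 0 XOR 1 XOR 0 XOR 0 XOR 0 XOR 1 XOR 0 XOR 0 XOR 0 XOR 1 XOR 1 = 1

1


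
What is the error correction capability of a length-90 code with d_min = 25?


Correction capability = floor((d-1)/2) = floor((25-1)/2) = 12

12 errors


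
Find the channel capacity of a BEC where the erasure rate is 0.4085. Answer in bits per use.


C = 1 - epsilon = 1 - 0.4085 = 0.5915

0.5915 bits


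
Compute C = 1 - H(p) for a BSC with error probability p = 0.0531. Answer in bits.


H(p) = -p*log2(p) - (1-p)*log2(1-p) = -0.0531*log2(0.0531) - 0.9469*log2(0.9469) = 0.224886 + 0.074536 = 0.2994. C = 1 - H(p) = 1 - 0.2994 = 0.7006

0.7006 bits


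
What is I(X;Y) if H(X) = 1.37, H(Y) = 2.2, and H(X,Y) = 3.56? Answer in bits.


I(X;Y) = H(X) + H(Y) - H(X,Y) = 1.37 + 2.2 - 3.56 = 0.01

0.01 bits


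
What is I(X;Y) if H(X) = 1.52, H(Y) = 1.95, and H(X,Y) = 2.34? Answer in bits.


I(X;Y) = H(X) + H(Y) - H(X,Y) = 1.52 + 1.95 - 2.34 = 1.13

1.13 bits


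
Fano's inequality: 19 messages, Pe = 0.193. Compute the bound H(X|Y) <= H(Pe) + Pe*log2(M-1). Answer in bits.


H(Pe) = -Pe*log2(Pe) - (1-Pe)*log2(1-Pe) = -0.193*log2(0.193) - 0.807*log2(0.807) = 0.458052 + 0.249653 = 0.7077. Pe*log2(M-1) = 0.193*log2(18) = 0.804796. Bound = H(Pe) + Pe*log2(M-1) = 0.458052 + 0.249653 + 0.804796 = 1.5125

1.5125 bits


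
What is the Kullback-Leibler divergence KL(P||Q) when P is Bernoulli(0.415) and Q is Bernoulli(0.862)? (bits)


KL = p*log2(p/q) + (1-p)*log2((1-p)/(1-q)) = 0.415*log2(0.415/0.862) + 0.585*log2(0.585/0.138) = 0.7814

0.7814 bits


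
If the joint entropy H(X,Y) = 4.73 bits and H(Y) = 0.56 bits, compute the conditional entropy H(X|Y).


H(X|Y) = H(X,Y) - H(Y) = 4.73 - 0.56 = 4.17

4.17 bits


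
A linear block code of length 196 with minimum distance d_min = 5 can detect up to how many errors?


Detection capability = d_min - 1 = 5 - 1 = 4

4 errors


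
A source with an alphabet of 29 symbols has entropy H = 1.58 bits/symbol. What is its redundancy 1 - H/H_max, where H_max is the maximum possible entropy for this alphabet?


H_max = log2(K) = log2(29) = 4.858 bits/symbol. Redundancy = 1 - H/H_max = 1 - 1.58/4.858 = 1 - 0.3252 = 0.6748

0.6748


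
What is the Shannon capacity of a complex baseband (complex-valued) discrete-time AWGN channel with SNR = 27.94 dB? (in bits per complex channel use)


SNR_linear = 10^(27.94/10) = 622.3003; C = log2(1 + SNR_linear) = log2(1 + 622.3003) = 9.2838

9.2838 bits/channel use


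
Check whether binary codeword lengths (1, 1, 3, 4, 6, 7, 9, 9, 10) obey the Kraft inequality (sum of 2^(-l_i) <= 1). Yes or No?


Kraft sum = sum(2^(-l_i)) = 1.2158, need <= 1. Result: violated (a binary prefix-free code with these lengths cannot exist)

No


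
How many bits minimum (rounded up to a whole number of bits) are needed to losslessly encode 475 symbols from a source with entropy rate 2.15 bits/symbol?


Minimum bits >= n * H = 475 * 2.15 = 1021.25, rounded up to a whole number of bits = 1022

1022 bits


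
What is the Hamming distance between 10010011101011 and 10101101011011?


Count differing positions: . . ^ ^ ^ ^ ^ . ^ ^ . . . . = 7 differences

7


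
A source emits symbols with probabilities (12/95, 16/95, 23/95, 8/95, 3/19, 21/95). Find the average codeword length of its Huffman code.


Huffman construction (repeatedly merge the two least-probable nodes; each merge adds 1 bit to every symbol beneath it): 8/95 + 12/95 = 4/19; 3/19 + 16/95 = 31/95; 4/19 + 21/95 = 41/95; 23/95 + 31/95 = 54/95; 41/95 + 54/95 = 1. Resulting codeword lengths (in the order the probabilities were given): (3, 3, 2, 3, 3, 2). L_avg = sum(p_i * l_i) = 12/95*3 + 16/95*3 + 23/95*2 + 8/95*3 + 3/19*3 + 21/95*2 = 241/95 = 2.5368

2.5368 bits


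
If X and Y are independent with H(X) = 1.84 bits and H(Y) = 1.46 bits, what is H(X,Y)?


For independent variables, H(X,Y) = H(X) + H(Y) = 1.84 + 1.46 = 3.3

3.3 bits


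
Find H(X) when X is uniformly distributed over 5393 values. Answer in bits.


H = log2(n) = log2(5393) = 12.3969

12.3969 bits


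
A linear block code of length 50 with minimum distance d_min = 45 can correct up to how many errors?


Correction capability = floor((d-1)/2) = floor((45-1)/2) = 22

22 errors


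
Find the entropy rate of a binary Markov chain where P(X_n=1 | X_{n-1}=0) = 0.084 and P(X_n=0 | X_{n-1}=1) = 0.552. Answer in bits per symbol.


Stationary distribution: pi_0 = p10/(p01+p10) = 0.8679, pi_1 = 0.1321. Entropy rate H' = pi_0*H(p01) + pi_1*H(p10) = 0.8679*0.4161 + 0.1321*0.9922 = 0.4922

0.4922 bits/symbol


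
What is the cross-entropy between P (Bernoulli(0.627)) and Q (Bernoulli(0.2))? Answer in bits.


H(P,Q) = -p*log2(q) - (1-p)*log2(1-q). -0.627*log2(0.2) = 1.455849; -0.373*log2(0.8) = 0.120079. H(P,Q) = 1.455849 + 0.120079 = 1.5759

1.5759 bits


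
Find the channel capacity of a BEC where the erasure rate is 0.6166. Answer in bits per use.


C = 1 - epsilon = 1 - 0.6166 = 0.3834

0.3834 bits


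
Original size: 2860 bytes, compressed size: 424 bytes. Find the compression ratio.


Ratio = original / compressed = 2860 / 424 = 6.7453

6.7453


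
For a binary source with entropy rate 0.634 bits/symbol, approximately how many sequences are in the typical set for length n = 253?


log2|A_typical| = nH = 253 * 0.634 = 160.402, so |A_typical| ~ 2^160.402 = 1.931e+48

1.931e+48


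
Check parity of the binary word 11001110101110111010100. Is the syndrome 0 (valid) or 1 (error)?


Syndrome = XOR of all bits = 1 XOR 1 XOR 0 XOR 0 XOR 1 XOR 1 XOR 1 XOR 0 XOR 1 XOR 0 XOR 1 XOR 1 XOR 1 XOR 0 XOR 1 XOR 1 XOR 1 XOR 0 XOR 1 XOR 0 XOR 1 XOR 0 XOR 0 = 0

0


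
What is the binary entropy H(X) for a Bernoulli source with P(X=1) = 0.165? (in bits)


H = -p*log2(p) - (1-p)*log2(1-p). -0.165*log2(0.165) = 0.428911; -0.835*log2(0.835) = 0.217227. H = 0.428911 + 0.217227 = 0.6461

0.6461 bits


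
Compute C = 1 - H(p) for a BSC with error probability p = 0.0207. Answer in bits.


H(p) = -p*log2(p) - (1-p)*log2(1-p) = -0.0207*log2(0.0207) - 0.9793*log2(0.9793) = 0.115800 + 0.029553 = 0.1454. C = 1 - H(p) = 1 - 0.1454 = 0.8546

0.8546 bits


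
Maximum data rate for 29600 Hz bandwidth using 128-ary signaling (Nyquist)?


Rate = 2 * B * log2(M) = 2 * 29600 * 7.0 = 414400.0

414400.0 bps


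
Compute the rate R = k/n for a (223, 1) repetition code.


Rate = k/n = 1/223

1/223


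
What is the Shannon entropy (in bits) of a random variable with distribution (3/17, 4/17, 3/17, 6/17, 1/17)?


H = -sum(p_i * log2(p_i)). Terms: -(3/17)*log2(3/17) = 0.441618; -(4/17)*log2(4/17) = 0.491168; -(3/17)*log2(3/17) = 0.441618; -(6/17)*log2(6/17) = 0.530294; -(1/17)*log2(1/17) = 0.240439. H = 0.441618 + 0.491168 + 0.441618 + 0.530294 + 0.240439 = 2.1451

2.1451 bits


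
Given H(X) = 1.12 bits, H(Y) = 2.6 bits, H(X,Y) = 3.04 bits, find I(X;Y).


I(X;Y) = H(X) + H(Y) - H(X,Y) = 1.12 + 2.6 - 3.04 = 0.68

0.68 bits


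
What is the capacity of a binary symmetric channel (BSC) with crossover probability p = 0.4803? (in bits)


H(p) = -p*log2(p) - (1-p)*log2(1-p) = -0.4803*log2(0.4803) - 0.5197*log2(0.5197) = 0.508154 + 0.490726 = 0.9989. C = 1 - H(p) = 1 - 0.9989 = 0.0011

0.0011 bits


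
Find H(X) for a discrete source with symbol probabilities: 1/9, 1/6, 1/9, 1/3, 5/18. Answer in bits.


H = -sum(p_i * log2(p_i)). Terms: -(1/9)*log2(1/9) = 0.352214; -(1/6)*log2(1/6) = 0.430827; -(1/9)*log2(1/9) = 0.352214; -(1/3)*log2(1/3) = 0.528321; -(5/18)*log2(5/18) = 0.513332. H = 0.352214 + 0.430827 + 0.352214 + 0.528321 + 0.513332 = 2.1769

2.1769 bits


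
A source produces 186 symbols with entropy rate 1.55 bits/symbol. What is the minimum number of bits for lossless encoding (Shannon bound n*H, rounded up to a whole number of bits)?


Minimum bits >= n * H = 186 * 1.55 = 288.3, rounded up to a whole number of bits = 289

289 bits


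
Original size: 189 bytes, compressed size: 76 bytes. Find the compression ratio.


Ratio = original / compressed = 189 / 76 = 2.4868

2.4868


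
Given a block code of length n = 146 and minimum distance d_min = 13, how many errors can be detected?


Detection capability = d_min - 1 = 13 - 1 = 12

12 errors


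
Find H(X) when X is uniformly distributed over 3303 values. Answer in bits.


H = log2(n) = log2(3303) = 11.6896

11.6896 bits


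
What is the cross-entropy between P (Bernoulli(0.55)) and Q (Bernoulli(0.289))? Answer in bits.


H(P,Q) = -p*log2(q) - (1-p)*log2(1-q). -0.55*log2(0.289) = 0.984972; -0.45*log2(0.711) = 0.221435. H(P,Q) = 0.984972 + 0.221435 = 1.2064

1.2064 bits


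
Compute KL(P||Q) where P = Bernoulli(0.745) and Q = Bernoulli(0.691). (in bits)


KL = p*log2(p/q) + (1-p)*log2((1-p)/(1-q)) = 0.745*log2(0.745/0.691) + 0.255*log2(0.255/0.309) = 0.0102

0.0102 bits


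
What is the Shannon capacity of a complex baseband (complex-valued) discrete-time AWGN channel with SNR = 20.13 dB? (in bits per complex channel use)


SNR_linear = 10^(20.13/10) = 103.0386; C = log2(1 + SNR_linear) = log2(1 + 103.0386) = 6.701

6.701 bits/channel use


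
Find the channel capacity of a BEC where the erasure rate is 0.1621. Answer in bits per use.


C = 1 - epsilon = 1 - 0.1621 = 0.8379

0.8379 bits


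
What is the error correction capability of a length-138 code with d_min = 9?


Correction capability = floor((d-1)/2) = floor((9-1)/2) = 4

4 errors


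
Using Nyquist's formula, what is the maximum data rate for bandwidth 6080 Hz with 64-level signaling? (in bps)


Rate = 2 * B * log2(M) = 2 * 6080 * 6.0 = 72960.0

72960.0 bps


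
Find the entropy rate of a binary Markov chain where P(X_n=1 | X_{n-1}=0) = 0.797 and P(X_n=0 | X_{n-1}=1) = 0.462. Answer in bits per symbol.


Stationary distribution: pi_0 = p10/(p01+p10) = 0.367, pi_1 = 0.633. Entropy rate H' = pi_0*H(p01) + pi_1*H(p10) = 0.367*0.7279 + 0.633*0.9958 = 0.8975

0.8975 bits/symbol


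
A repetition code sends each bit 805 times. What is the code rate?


Rate = k/n = 1/805

1/805


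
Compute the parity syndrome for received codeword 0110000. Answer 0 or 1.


Syndrome = XOR of all bits = 0 XOR 1 XOR 1 XOR 0 XOR 0 XOR 0 XOR 0 = 0

0


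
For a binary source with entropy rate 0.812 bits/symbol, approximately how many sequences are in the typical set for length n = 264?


log2|A_typical| = nH = 264 * 0.812 = 214.368, so |A_typical| ~ 2^214.368 = 3.398e+64

3.398e+64


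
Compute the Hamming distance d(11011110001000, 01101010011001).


Count differing positions: ^ . ^ ^ . ^ . . . ^ . . . ^ = 6 differences

6


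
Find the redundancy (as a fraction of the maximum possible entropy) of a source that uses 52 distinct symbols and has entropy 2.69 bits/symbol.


H_max = log2(K) = log2(52) = 5.7004 bits/symbol. Redundancy = 1 - H/H_max = 1 - 2.69/5.7004 = 1 - 0.4719 = 0.5281

0.5281


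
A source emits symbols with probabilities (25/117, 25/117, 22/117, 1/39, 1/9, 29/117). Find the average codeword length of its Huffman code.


Huffman construction (repeatedly merge the two least-probable nodes; each merge adds 1 bit to every symbol beneath it): 1/39 + 1/9 = 16/117; 16/117 + 22/117 = 38/117; 25/117 + 25/117 = 50/117; 29/117 + 38/117 = 67/117; 50/117 + 67/117 = 1. Resulting codeword lengths (in the order the probabilities were given): (2, 2, 3, 4, 4, 2). L_avg = sum(p_i * l_i) = 25/117*2 + 25/117*2 + 22/117*3 + 1/39*4 + 1/9*4 + 29/117*2 = 32/13 = 2.4615

2.4615 bits
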